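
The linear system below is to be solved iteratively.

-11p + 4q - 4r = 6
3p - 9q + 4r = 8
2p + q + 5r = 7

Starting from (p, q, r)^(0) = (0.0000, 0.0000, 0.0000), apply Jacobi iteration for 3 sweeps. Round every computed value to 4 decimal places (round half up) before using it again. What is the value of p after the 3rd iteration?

Iteration 1:
  p = (6 - (4)·0.0000 - (-4)·0.0000) / (-11) = -0.5455
  q = (8 - (3)·0.0000 - (4)·0.0000) / (-9) = -0.8889
  r = (7 - (2)·0.0000 - (1)·0.0000) / (5) = 1.4000
Iteration 2:
  p = (6 - (4)·-0.8889 - (-4)·1.4000) / (-11) = -1.3778
  q = (8 - (3)·-0.5455 - (4)·1.4000) / (-9) = -0.4485
  r = (7 - (2)·-0.5455 - (1)·-0.8889) / (5) = 1.7960
Iteration 3:
  p = (6 - (4)·-0.4485 - (-4)·1.7960) / (-11) = -1.3616
  q = (8 - (3)·-1.3778 - (4)·1.7960) / (-9) = -0.5499
  r = (7 - (2)·-1.3778 - (1)·-0.4485) / (5) = 2.0408

-1.3616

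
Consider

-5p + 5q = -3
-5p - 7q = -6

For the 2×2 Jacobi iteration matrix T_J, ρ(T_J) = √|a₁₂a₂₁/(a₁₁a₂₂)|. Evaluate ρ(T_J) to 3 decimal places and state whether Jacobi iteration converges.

0.845

a₁₂a₂₁/(a₁₁a₂₂) = (5)·(-5) / ((-5)·(-7)) = -0.714286
ρ = √|-0.714286| = √0.714286 = 0.845
ρ < 1, so Jacobi converges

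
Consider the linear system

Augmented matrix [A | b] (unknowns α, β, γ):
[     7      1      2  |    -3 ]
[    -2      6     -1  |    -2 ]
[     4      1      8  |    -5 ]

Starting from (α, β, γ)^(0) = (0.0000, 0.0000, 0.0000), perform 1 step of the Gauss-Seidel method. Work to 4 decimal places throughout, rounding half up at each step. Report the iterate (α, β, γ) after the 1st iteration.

Iteration 1:
  α = (-3 - (1)·0.0000 - (2)·0.0000) / (7) = -0.4286
  β = (-2 - (-2)·-0.4286 - (-1)·0.0000) / (6) = -0.4762
  γ = (-5 - (4)·-0.4286 - (1)·-0.4762) / (8) = -0.3512

(-0.4286, -0.4762, -0.3512)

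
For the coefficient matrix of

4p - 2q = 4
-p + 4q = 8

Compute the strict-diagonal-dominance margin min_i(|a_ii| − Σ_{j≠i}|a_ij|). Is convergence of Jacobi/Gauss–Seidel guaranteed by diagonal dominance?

row 1: |4| − (2) = 2
row 2: |4| − (1) = 3
minimum over rows = 2 → strictly diagonally dominant (convergence guaranteed)

2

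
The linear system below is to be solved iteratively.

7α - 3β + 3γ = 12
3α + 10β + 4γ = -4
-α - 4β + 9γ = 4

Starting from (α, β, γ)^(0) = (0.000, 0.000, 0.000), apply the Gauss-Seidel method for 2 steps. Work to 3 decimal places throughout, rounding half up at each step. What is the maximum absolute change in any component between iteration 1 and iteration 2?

Iteration 1:
  α = (12 - (-3)·0.000 - (3)·0.000) / (7) = 1.714
  β = (-4 - (3)·1.714 - (4)·0.000) / (10) = -0.914
  γ = (4 - (-1)·1.714 - (-4)·-0.914) / (9) = 0.229
Iteration 2:
  α = (12 - (-3)·-0.914 - (3)·0.229) / (7) = 1.224
  β = (-4 - (3)·1.224 - (4)·0.229) / (10) = -0.859
  γ = (4 - (-1)·1.224 - (-4)·-0.859) / (9) = 0.199
Change: (-0.490, 0.055, -0.030) → max |·| = 0.490

0.490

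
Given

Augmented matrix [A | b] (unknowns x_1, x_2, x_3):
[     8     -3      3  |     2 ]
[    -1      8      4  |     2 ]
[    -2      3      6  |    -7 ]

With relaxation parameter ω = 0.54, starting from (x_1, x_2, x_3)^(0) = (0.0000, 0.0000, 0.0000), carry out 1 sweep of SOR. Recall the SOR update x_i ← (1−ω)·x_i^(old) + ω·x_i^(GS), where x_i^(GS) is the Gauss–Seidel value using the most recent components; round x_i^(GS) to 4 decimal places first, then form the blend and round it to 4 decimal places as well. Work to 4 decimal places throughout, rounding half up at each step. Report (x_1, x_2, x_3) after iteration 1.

(0.1350, 0.1441, -0.6446)

Iteration 1:
  x_1: GS value = (2 - (-3)·0.0000 - (3)·0.0000) / (8) = 0.2500;  x_1 ← (1−ω)·0.0000 + ω·0.2500 = 0.1350
  x_2: GS value = (2 - (-1)·0.1350 - (4)·0.0000) / (8) = 0.2669;  x_2 ← (1−ω)·0.0000 + ω·0.2669 = 0.1441
  x_3: GS value = (-7 - (-2)·0.1350 - (3)·0.1441) / (6) = -1.1937;  x_3 ← (1−ω)·0.0000 + ω·-1.1937 = -0.6446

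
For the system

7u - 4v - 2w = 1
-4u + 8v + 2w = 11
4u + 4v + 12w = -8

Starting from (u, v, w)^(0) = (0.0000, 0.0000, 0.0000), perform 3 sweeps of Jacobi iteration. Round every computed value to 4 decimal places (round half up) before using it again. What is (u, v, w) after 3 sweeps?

Iteration 1:
  u = (1 - (-4)·0.0000 - (-2)·0.0000) / (7) = 0.1429
  v = (11 - (-4)·0.0000 - (2)·0.0000) / (8) = 1.3750
  w = (-8 - (4)·0.0000 - (4)·0.0000) / (12) = -0.6667
Iteration 2:
  u = (1 - (-4)·1.3750 - (-2)·-0.6667) / (7) = 0.7381
  v = (11 - (-4)·0.1429 - (2)·-0.6667) / (8) = 1.6131
  w = (-8 - (4)·0.1429 - (4)·1.3750) / (12) = -1.1726
Iteration 3:
  u = (1 - (-4)·1.6131 - (-2)·-1.1726) / (7) = 0.7296
  v = (11 - (-4)·0.7381 - (2)·-1.1726) / (8) = 2.0372
  w = (-8 - (4)·0.7381 - (4)·1.6131) / (12) = -1.4504

(0.7296, 2.0372, -1.4504)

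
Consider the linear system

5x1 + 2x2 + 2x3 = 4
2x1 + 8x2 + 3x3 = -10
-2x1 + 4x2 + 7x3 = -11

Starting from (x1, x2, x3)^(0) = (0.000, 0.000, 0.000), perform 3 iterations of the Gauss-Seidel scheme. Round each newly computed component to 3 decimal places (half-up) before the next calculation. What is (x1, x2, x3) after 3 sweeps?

Iteration 1:
  x1 = (4 - (2)·0.000 - (2)·0.000) / (5) = 0.800
  x2 = (-10 - (2)·0.800 - (3)·0.000) / (8) = -1.450
  x3 = (-11 - (-2)·0.800 - (4)·-1.450) / (7) = -0.514
Iteration 2:
  x1 = (4 - (2)·-1.450 - (2)·-0.514) / (5) = 1.586
  x2 = (-10 - (2)·1.586 - (3)·-0.514) / (8) = -1.454
  x3 = (-11 - (-2)·1.586 - (4)·-1.454) / (7) = -0.287
Iteration 3:
  x1 = (4 - (2)·-1.454 - (2)·-0.287) / (5) = 1.496
  x2 = (-10 - (2)·1.496 - (3)·-0.287) / (8) = -1.516
  x3 = (-11 - (-2)·1.496 - (4)·-1.516) / (7) = -0.278

(1.496, -1.516, -0.278)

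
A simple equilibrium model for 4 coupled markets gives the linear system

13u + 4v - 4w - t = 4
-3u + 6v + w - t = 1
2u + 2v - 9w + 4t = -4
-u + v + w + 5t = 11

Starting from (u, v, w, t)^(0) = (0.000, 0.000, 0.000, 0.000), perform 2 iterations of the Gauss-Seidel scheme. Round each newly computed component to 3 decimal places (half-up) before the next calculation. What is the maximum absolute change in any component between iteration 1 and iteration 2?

Iteration 1:
  u = (4 - (4)·0.000 - (-4)·0.000 - (-1)·0.000) / (13) = 0.308
  v = (1 - (-3)·0.308 - (1)·0.000 - (-1)·0.000) / (6) = 0.321
  w = (-4 - (2)·0.308 - (2)·0.321 - (4)·0.000) / (-9) = 0.584
  t = (11 - (-1)·0.308 - (1)·0.321 - (1)·0.584) / (5) = 2.081
Iteration 2:
  u = (4 - (4)·0.321 - (-4)·0.584 - (-1)·2.081) / (13) = 0.549
  v = (1 - (-3)·0.549 - (1)·0.584 - (-1)·2.081) / (6) = 0.691
  w = (-4 - (2)·0.549 - (2)·0.691 - (4)·2.081) / (-9) = 1.645
  t = (11 - (-1)·0.549 - (1)·0.691 - (1)·1.645) / (5) = 1.843
Change: (0.241, 0.370, 1.061, -0.238) → max |·| = 1.061

1.061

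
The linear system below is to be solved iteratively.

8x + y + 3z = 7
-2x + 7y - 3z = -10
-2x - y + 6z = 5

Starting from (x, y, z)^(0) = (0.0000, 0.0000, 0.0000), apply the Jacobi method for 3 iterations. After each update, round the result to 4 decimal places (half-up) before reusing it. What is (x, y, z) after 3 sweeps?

Iteration 1:
  x = (7 - (1)·0.0000 - (3)·0.0000) / (8) = 0.8750
  y = (-10 - (-2)·0.0000 - (-3)·0.0000) / (7) = -1.4286
  z = (5 - (-2)·0.0000 - (-1)·0.0000) / (6) = 0.8333
Iteration 2:
  x = (7 - (1)·-1.4286 - (3)·0.8333) / (8) = 0.7411
  y = (-10 - (-2)·0.8750 - (-3)·0.8333) / (7) = -0.8214
  z = (5 - (-2)·0.8750 - (-1)·-1.4286) / (6) = 0.8869
Iteration 3:
  x = (7 - (1)·-0.8214 - (3)·0.8869) / (8) = 0.6451
  y = (-10 - (-2)·0.7411 - (-3)·0.8869) / (7) = -0.8367
  z = (5 - (-2)·0.7411 - (-1)·-0.8214) / (6) = 0.9435

(0.6451, -0.8367, 0.9435)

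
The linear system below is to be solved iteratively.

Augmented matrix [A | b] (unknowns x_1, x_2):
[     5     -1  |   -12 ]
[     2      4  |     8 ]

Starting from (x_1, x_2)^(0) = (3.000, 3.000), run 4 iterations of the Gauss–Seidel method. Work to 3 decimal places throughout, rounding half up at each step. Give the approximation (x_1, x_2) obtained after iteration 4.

Iteration 1:
  x_1 = (-12 - (-1)·3.000) / (5) = -1.800
  x_2 = (8 - (2)·-1.800) / (4) = 2.900
Iteration 2:
  x_1 = (-12 - (-1)·2.900) / (5) = -1.820
  x_2 = (8 - (2)·-1.820) / (4) = 2.910
Iteration 3:
  x_1 = (-12 - (-1)·2.910) / (5) = -1.818
  x_2 = (8 - (2)·-1.818) / (4) = 2.909
Iteration 4:
  x_1 = (-12 - (-1)·2.909) / (5) = -1.818
  x_2 = (8 - (2)·-1.818) / (4) = 2.909

(-1.818, 2.909)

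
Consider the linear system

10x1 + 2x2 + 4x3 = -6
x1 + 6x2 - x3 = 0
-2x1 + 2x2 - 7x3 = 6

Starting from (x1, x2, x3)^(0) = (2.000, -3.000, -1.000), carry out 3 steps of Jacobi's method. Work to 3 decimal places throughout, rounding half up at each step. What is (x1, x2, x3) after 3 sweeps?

Iteration 1:
  x1 = (-6 - (2)·-3.000 - (4)·-1.000) / (10) = 0.400
  x2 = (0 - (1)·2.000 - (-1)·-1.000) / (6) = -0.500
  x3 = (6 - (-2)·2.000 - (2)·-3.000) / (-7) = -2.286
Iteration 2:
  x1 = (-6 - (2)·-0.500 - (4)·-2.286) / (10) = 0.414
  x2 = (0 - (1)·0.400 - (-1)·-2.286) / (6) = -0.448
  x3 = (6 - (-2)·0.400 - (2)·-0.500) / (-7) = -1.114
Iteration 3:
  x1 = (-6 - (2)·-0.448 - (4)·-1.114) / (10) = -0.065
  x2 = (0 - (1)·0.414 - (-1)·-1.114) / (6) = -0.255
  x3 = (6 - (-2)·0.414 - (2)·-0.448) / (-7) = -1.103

(-0.065, -0.255, -1.103)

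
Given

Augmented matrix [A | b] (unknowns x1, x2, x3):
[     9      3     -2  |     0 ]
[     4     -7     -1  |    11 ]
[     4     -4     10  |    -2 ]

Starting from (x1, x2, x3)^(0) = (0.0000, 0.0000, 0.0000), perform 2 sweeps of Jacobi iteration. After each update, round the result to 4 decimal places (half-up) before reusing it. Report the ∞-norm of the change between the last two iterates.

Iteration 1:
  x1 = (0 - (3)·0.0000 - (-2)·0.0000) / (9) = 0.0000
  x2 = (11 - (4)·0.0000 - (-1)·0.0000) / (-7) = -1.5714
  x3 = (-2 - (4)·0.0000 - (-4)·0.0000) / (10) = -0.2000
Iteration 2:
  x1 = (0 - (3)·-1.5714 - (-2)·-0.2000) / (9) = 0.4794
  x2 = (11 - (4)·0.0000 - (-1)·-0.2000) / (-7) = -1.5429
  x3 = (-2 - (4)·0.0000 - (-4)·-1.5714) / (10) = -0.8286
Change: (0.4794, 0.0285, -0.6286) → max |·| = 0.6286

0.6286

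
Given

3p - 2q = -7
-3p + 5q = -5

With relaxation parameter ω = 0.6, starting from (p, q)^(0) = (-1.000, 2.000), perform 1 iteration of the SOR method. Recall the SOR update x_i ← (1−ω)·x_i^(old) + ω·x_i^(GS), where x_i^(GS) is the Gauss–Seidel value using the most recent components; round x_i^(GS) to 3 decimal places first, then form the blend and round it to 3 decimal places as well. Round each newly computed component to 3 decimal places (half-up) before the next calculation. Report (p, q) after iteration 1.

(-1.000, -0.160)

Iteration 1:
  p: GS value = (-7 - (-2)·2.000) / (3) = -1.000;  p ← (1−ω)·-1.000 + ω·-1.000 = -1.000
  q: GS value = (-5 - (-3)·-1.000) / (5) = -1.600;  q ← (1−ω)·2.000 + ω·-1.600 = -0.160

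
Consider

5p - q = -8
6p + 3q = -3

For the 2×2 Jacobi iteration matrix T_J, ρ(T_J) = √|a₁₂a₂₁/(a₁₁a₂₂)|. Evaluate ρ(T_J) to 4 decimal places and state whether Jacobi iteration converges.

a₁₂a₂₁/(a₁₁a₂₂) = (-1)·(6) / ((5)·(3)) = -0.400000
ρ = √|-0.400000| = √0.400000 = 0.6325
ρ < 1, so Jacobi converges

0.6325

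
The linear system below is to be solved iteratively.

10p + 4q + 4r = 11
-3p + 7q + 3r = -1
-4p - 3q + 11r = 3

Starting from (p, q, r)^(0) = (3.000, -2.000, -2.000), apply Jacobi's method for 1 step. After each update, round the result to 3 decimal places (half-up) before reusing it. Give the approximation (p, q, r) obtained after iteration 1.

Iteration 1:
  p = (11 - (4)·-2.000 - (4)·-2.000) / (10) = 2.700
  q = (-1 - (-3)·3.000 - (3)·-2.000) / (7) = 2.000
  r = (3 - (-4)·3.000 - (-3)·-2.000) / (11) = 0.818

(2.700, 2.000, 0.818)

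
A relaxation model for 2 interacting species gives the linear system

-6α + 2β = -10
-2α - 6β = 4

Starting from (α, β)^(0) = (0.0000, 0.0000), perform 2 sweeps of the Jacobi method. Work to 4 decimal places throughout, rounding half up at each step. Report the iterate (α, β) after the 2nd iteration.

(1.4444, -1.2222)

Iteration 1:
  α = (-10 - (2)·0.0000) / (-6) = 1.6667
  β = (4 - (-2)·0.0000) / (-6) = -0.6667
Iteration 2:
  α = (-10 - (2)·-0.6667) / (-6) = 1.4444
  β = (4 - (-2)·1.6667) / (-6) = -1.2222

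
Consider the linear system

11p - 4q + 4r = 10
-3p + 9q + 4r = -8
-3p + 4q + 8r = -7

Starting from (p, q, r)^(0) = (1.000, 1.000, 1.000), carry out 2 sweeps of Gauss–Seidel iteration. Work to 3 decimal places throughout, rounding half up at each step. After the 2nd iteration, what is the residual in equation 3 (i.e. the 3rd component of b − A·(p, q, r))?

-0.001

Iteration 1:
  p = (10 - (-4)·1.000 - (4)·1.000) / (11) = 0.909
  q = (-8 - (-3)·0.909 - (4)·1.000) / (9) = -1.030
  r = (-7 - (-3)·0.909 - (4)·-1.030) / (8) = -0.019
Iteration 2:
  p = (10 - (-4)·-1.030 - (4)·-0.019) / (11) = 0.541
  q = (-8 - (-3)·0.541 - (4)·-0.019) / (9) = -0.700
  r = (-7 - (-3)·0.541 - (4)·-0.700) / (8) = -0.322
Residual b − A·x = (2.537, 1.211, -0.001)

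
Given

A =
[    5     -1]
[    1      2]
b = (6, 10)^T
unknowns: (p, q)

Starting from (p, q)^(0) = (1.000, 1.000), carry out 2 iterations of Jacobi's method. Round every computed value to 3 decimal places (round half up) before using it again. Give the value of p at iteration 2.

2.100

Iteration 1:
  p = (6 - (-1)·1.000) / (5) = 1.400
  q = (10 - (1)·1.000) / (2) = 4.500
Iteration 2:
  p = (6 - (-1)·4.500) / (5) = 2.100
  q = (10 - (1)·1.400) / (2) = 4.300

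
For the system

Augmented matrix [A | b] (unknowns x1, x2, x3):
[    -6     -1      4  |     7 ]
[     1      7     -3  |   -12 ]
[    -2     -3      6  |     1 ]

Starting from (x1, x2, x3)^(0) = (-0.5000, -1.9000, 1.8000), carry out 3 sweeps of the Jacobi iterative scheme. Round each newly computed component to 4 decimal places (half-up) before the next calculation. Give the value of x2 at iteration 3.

-1.5432

Iteration 1:
  x1 = (7 - (-1)·-1.9000 - (4)·1.8000) / (-6) = 0.3500
  x2 = (-12 - (1)·-0.5000 - (-3)·1.8000) / (7) = -0.8714
  x3 = (1 - (-2)·-0.5000 - (-3)·-1.9000) / (6) = -0.9500
Iteration 2:
  x1 = (7 - (-1)·-0.8714 - (4)·-0.9500) / (-6) = -1.6548
  x2 = (-12 - (1)·0.3500 - (-3)·-0.9500) / (7) = -2.1714
  x3 = (1 - (-2)·0.3500 - (-3)·-0.8714) / (6) = -0.1524
Iteration 3:
  x1 = (7 - (-1)·-2.1714 - (4)·-0.1524) / (-6) = -0.9064
  x2 = (-12 - (1)·-1.6548 - (-3)·-0.1524) / (7) = -1.5432
  x3 = (1 - (-2)·-1.6548 - (-3)·-2.1714) / (6) = -1.4706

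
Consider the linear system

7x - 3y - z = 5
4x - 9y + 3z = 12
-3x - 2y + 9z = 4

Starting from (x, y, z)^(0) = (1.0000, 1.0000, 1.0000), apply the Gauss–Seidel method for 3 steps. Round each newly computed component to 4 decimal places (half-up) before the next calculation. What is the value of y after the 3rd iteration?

Iteration 1:
  x = (5 - (-3)·1.0000 - (-1)·1.0000) / (7) = 1.2857
  y = (12 - (4)·1.2857 - (3)·1.0000) / (-9) = -0.4286
  z = (4 - (-3)·1.2857 - (-2)·-0.4286) / (9) = 0.7778
Iteration 2:
  x = (5 - (-3)·-0.4286 - (-1)·0.7778) / (7) = 0.6417
  y = (12 - (4)·0.6417 - (3)·0.7778) / (-9) = -0.7889
  z = (4 - (-3)·0.6417 - (-2)·-0.7889) / (9) = 0.4830
Iteration 3:
  x = (5 - (-3)·-0.7889 - (-1)·0.4830) / (7) = 0.4452
  y = (12 - (4)·0.4452 - (3)·0.4830) / (-9) = -0.9745
  z = (4 - (-3)·0.4452 - (-2)·-0.9745) / (9) = 0.3763

-0.9745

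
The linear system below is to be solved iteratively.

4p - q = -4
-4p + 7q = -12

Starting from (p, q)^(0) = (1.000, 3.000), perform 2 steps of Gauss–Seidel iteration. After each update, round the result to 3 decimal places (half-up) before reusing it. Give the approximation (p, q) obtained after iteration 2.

Iteration 1:
  p = (-4 - (-1)·3.000) / (4) = -0.250
  q = (-12 - (-4)·-0.250) / (7) = -1.857
Iteration 2:
  p = (-4 - (-1)·-1.857) / (4) = -1.464
  q = (-12 - (-4)·-1.464) / (7) = -2.551

(-1.464, -2.551)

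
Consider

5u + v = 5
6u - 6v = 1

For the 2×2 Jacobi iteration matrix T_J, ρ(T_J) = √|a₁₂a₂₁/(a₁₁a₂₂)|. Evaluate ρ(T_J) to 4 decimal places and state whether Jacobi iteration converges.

a₁₂a₂₁/(a₁₁a₂₂) = (1)·(6) / ((5)·(-6)) = -0.200000
ρ = √|-0.200000| = √0.200000 = 0.4472
ρ < 1, so Jacobi converges

0.4472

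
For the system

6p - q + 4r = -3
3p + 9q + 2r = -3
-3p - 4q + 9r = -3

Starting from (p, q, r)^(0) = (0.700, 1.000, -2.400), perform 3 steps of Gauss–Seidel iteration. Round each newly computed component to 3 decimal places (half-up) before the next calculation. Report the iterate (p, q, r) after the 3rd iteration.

(-0.140, -0.158, -0.450)

Iteration 1:
  p = (-3 - (-1)·1.000 - (4)·-2.400) / (6) = 1.267
  q = (-3 - (3)·1.267 - (2)·-2.400) / (9) = -0.222
  r = (-3 - (-3)·1.267 - (-4)·-0.222) / (9) = -0.010
Iteration 2:
  p = (-3 - (-1)·-0.222 - (4)·-0.010) / (6) = -0.530
  q = (-3 - (3)·-0.530 - (2)·-0.010) / (9) = -0.154
  r = (-3 - (-3)·-0.530 - (-4)·-0.154) / (9) = -0.578
Iteration 3:
  p = (-3 - (-1)·-0.154 - (4)·-0.578) / (6) = -0.140
  q = (-3 - (3)·-0.140 - (2)·-0.578) / (9) = -0.158
  r = (-3 - (-3)·-0.140 - (-4)·-0.158) / (9) = -0.450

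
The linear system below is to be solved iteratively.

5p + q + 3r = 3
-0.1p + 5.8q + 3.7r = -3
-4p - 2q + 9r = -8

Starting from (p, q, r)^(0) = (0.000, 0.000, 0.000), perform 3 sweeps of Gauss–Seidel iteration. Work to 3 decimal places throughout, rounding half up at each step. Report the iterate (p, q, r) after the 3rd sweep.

(0.839, -0.255, -0.573)

Iteration 1:
  p = (3 - (1)·0.000 - (3)·0.000) / (5) = 0.600
  q = (-3 - (-0.1)·0.600 - (3.7)·0.000) / (5.8) = -0.507
  r = (-8 - (-4)·0.600 - (-2)·-0.507) / (9) = -0.735
Iteration 2:
  p = (3 - (1)·-0.507 - (3)·-0.735) / (5) = 1.142
  q = (-3 - (-0.1)·1.142 - (3.7)·-0.735) / (5.8) = -0.029
  r = (-8 - (-4)·1.142 - (-2)·-0.029) / (9) = -0.388
Iteration 3:
  p = (3 - (1)·-0.029 - (3)·-0.388) / (5) = 0.839
  q = (-3 - (-0.1)·0.839 - (3.7)·-0.388) / (5.8) = -0.255
  r = (-8 - (-4)·0.839 - (-2)·-0.255) / (9) = -0.573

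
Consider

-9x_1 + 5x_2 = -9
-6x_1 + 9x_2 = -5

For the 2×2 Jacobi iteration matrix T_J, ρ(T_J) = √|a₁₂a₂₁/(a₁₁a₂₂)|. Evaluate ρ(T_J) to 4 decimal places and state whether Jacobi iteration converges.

0.6086

a₁₂a₂₁/(a₁₁a₂₂) = (5)·(-6) / ((-9)·(9)) = 0.370370
ρ = √|0.370370| = √0.370370 = 0.6086
ρ < 1, so Jacobi converges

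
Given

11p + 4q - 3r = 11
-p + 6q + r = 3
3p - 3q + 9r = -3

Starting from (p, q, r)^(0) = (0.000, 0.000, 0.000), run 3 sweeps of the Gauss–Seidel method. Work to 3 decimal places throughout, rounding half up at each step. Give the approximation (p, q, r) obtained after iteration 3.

Iteration 1:
  p = (11 - (4)·0.000 - (-3)·0.000) / (11) = 1.000
  q = (3 - (-1)·1.000 - (1)·0.000) / (6) = 0.667
  r = (-3 - (3)·1.000 - (-3)·0.667) / (9) = -0.444
Iteration 2:
  p = (11 - (4)·0.667 - (-3)·-0.444) / (11) = 0.636
  q = (3 - (-1)·0.636 - (1)·-0.444) / (6) = 0.680
  r = (-3 - (3)·0.636 - (-3)·0.680) / (9) = -0.319
Iteration 3:
  p = (11 - (4)·0.680 - (-3)·-0.319) / (11) = 0.666
  q = (3 - (-1)·0.666 - (1)·-0.319) / (6) = 0.664
  r = (-3 - (3)·0.666 - (-3)·0.664) / (9) = -0.334

(0.666, 0.664, -0.334)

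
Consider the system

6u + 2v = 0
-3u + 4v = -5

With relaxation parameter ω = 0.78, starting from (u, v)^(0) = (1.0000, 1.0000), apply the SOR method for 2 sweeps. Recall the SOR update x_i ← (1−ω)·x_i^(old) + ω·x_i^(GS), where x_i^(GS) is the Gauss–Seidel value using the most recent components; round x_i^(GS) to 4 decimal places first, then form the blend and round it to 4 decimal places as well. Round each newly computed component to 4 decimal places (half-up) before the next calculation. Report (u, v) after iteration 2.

(0.1936, -1.0330)

Iteration 1:
  u: GS value = (0 - (2)·1.0000) / (6) = -0.3333;  u ← (1−ω)·1.0000 + ω·-0.3333 = -0.0400
  v: GS value = (-5 - (-3)·-0.0400) / (4) = -1.2800;  v ← (1−ω)·1.0000 + ω·-1.2800 = -0.7784
Iteration 2:
  u: GS value = (0 - (2)·-0.7784) / (6) = 0.2595;  u ← (1−ω)·-0.0400 + ω·0.2595 = 0.1936
  v: GS value = (-5 - (-3)·0.1936) / (4) = -1.1048;  v ← (1−ω)·-0.7784 + ω·-1.1048 = -1.0330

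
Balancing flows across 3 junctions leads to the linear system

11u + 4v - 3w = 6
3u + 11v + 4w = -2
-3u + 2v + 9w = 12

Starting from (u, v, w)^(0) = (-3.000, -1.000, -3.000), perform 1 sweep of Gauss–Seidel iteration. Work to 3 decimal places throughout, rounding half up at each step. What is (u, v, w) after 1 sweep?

(0.091, 0.884, 1.167)

Iteration 1:
  u = (6 - (4)·-1.000 - (-3)·-3.000) / (11) = 0.091
  v = (-2 - (3)·0.091 - (4)·-3.000) / (11) = 0.884
  w = (12 - (-3)·0.091 - (2)·0.884) / (9) = 1.167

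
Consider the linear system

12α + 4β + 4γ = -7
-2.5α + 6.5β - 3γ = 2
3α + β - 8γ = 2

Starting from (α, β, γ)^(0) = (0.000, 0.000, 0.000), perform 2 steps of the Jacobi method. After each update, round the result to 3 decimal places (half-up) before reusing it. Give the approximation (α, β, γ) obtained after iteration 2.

Iteration 1:
  α = (-7 - (4)·0.000 - (4)·0.000) / (12) = -0.583
  β = (2 - (-2.5)·0.000 - (-3)·0.000) / (6.5) = 0.308
  γ = (2 - (3)·0.000 - (1)·0.000) / (-8) = -0.250
Iteration 2:
  α = (-7 - (4)·0.308 - (4)·-0.250) / (12) = -0.603
  β = (2 - (-2.5)·-0.583 - (-3)·-0.250) / (6.5) = -0.032
  γ = (2 - (3)·-0.583 - (1)·0.308) / (-8) = -0.430

(-0.603, -0.032, -0.430)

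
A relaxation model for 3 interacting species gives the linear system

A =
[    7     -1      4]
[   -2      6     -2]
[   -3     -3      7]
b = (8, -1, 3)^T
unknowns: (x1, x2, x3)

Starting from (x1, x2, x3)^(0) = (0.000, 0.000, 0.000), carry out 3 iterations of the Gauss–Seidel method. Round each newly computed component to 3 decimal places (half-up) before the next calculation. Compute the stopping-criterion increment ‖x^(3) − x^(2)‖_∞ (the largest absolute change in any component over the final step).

0.118

Iteration 1:
  x1 = (8 - (-1)·0.000 - (4)·0.000) / (7) = 1.143
  x2 = (-1 - (-2)·1.143 - (-2)·0.000) / (6) = 0.214
  x3 = (3 - (-3)·1.143 - (-3)·0.214) / (7) = 1.010
Iteration 2:
  x1 = (8 - (-1)·0.214 - (4)·1.010) / (7) = 0.596
  x2 = (-1 - (-2)·0.596 - (-2)·1.010) / (6) = 0.369
  x3 = (3 - (-3)·0.596 - (-3)·0.369) / (7) = 0.842
Iteration 3:
  x1 = (8 - (-1)·0.369 - (4)·0.842) / (7) = 0.714
  x2 = (-1 - (-2)·0.714 - (-2)·0.842) / (6) = 0.352
  x3 = (3 - (-3)·0.714 - (-3)·0.352) / (7) = 0.885
Change: (0.118, -0.017, 0.043) → max |·| = 0.118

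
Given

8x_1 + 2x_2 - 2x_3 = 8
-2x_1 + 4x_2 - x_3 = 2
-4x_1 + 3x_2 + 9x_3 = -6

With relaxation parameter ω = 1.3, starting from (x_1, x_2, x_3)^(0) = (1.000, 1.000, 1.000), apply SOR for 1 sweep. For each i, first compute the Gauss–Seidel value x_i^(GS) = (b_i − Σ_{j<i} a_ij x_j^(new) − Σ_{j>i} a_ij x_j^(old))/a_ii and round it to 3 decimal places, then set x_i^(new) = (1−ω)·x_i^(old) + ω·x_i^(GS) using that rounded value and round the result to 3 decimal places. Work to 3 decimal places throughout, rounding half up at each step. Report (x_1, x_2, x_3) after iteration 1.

Iteration 1:
  x_1: GS value = (8 - (2)·1.000 - (-2)·1.000) / (8) = 1.000;  x_1 ← (1−ω)·1.000 + ω·1.000 = 1.000
  x_2: GS value = (2 - (-2)·1.000 - (-1)·1.000) / (4) = 1.250;  x_2 ← (1−ω)·1.000 + ω·1.250 = 1.325
  x_3: GS value = (-6 - (-4)·1.000 - (3)·1.325) / (9) = -0.664;  x_3 ← (1−ω)·1.000 + ω·-0.664 = -1.163

(1.000, 1.325, -1.163)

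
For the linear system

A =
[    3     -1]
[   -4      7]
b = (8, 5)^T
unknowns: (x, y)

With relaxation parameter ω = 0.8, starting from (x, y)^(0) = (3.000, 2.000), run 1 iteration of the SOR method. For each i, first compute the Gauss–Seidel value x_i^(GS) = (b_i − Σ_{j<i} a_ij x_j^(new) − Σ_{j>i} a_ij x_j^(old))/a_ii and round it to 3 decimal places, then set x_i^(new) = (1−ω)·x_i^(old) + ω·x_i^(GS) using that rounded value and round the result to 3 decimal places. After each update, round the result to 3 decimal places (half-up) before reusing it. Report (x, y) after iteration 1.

Iteration 1:
  x: GS value = (8 - (-1)·2.000) / (3) = 3.333;  x ← (1−ω)·3.000 + ω·3.333 = 3.266
  y: GS value = (5 - (-4)·3.266) / (7) = 2.581;  y ← (1−ω)·2.000 + ω·2.581 = 2.465

(3.266, 2.465)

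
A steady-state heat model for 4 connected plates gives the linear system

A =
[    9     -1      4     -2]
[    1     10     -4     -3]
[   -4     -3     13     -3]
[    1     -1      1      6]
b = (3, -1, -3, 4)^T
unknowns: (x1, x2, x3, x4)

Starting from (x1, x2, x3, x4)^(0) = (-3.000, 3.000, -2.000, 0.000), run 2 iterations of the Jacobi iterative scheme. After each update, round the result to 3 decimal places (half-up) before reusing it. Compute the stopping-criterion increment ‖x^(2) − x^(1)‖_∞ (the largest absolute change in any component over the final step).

Iteration 1:
  x1 = (3 - (-1)·3.000 - (4)·-2.000 - (-2)·0.000) / (9) = 1.556
  x2 = (-1 - (1)·-3.000 - (-4)·-2.000 - (-3)·0.000) / (10) = -0.600
  x3 = (-3 - (-4)·-3.000 - (-3)·3.000 - (-3)·0.000) / (13) = -0.462
  x4 = (4 - (1)·-3.000 - (-1)·3.000 - (1)·-2.000) / (6) = 2.000
Iteration 2:
  x1 = (3 - (-1)·-0.600 - (4)·-0.462 - (-2)·2.000) / (9) = 0.916
  x2 = (-1 - (1)·1.556 - (-4)·-0.462 - (-3)·2.000) / (10) = 0.160
  x3 = (-3 - (-4)·1.556 - (-3)·-0.600 - (-3)·2.000) / (13) = 0.571
  x4 = (4 - (1)·1.556 - (-1)·-0.600 - (1)·-0.462) / (6) = 0.384
Change: (-0.640, 0.760, 1.033, -1.616) → max |·| = 1.616

1.616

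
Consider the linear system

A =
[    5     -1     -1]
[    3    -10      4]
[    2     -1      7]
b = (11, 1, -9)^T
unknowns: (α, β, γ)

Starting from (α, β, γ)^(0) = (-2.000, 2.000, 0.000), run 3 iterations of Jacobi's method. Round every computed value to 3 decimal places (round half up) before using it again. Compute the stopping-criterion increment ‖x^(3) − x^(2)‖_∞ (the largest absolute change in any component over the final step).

0.867

Iteration 1:
  α = (11 - (-1)·2.000 - (-1)·0.000) / (5) = 2.600
  β = (1 - (3)·-2.000 - (4)·0.000) / (-10) = -0.700
  γ = (-9 - (2)·-2.000 - (-1)·2.000) / (7) = -0.429
Iteration 2:
  α = (11 - (-1)·-0.700 - (-1)·-0.429) / (5) = 1.974
  β = (1 - (3)·2.600 - (4)·-0.429) / (-10) = 0.508
  γ = (-9 - (2)·2.600 - (-1)·-0.700) / (7) = -2.129
Iteration 3:
  α = (11 - (-1)·0.508 - (-1)·-2.129) / (5) = 1.876
  β = (1 - (3)·1.974 - (4)·-2.129) / (-10) = -0.359
  γ = (-9 - (2)·1.974 - (-1)·0.508) / (7) = -1.777
Change: (-0.098, -0.867, 0.352) → max |·| = 0.867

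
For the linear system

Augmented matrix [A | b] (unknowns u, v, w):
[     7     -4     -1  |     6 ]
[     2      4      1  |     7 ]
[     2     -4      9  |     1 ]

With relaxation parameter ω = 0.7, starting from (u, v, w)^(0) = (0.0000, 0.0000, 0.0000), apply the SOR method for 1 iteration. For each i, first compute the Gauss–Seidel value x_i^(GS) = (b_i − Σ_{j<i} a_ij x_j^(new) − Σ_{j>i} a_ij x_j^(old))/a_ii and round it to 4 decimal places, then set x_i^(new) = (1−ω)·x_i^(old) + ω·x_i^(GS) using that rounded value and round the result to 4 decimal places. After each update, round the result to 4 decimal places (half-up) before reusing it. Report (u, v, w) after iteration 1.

Iteration 1:
  u: GS value = (6 - (-4)·0.0000 - (-1)·0.0000) / (7) = 0.8571;  u ← (1−ω)·0.0000 + ω·0.8571 = 0.6000
  v: GS value = (7 - (2)·0.6000 - (1)·0.0000) / (4) = 1.4500;  v ← (1−ω)·0.0000 + ω·1.4500 = 1.0150
  w: GS value = (1 - (2)·0.6000 - (-4)·1.0150) / (9) = 0.4289;  w ← (1−ω)·0.0000 + ω·0.4289 = 0.3002

(0.6000, 1.0150, 0.3002)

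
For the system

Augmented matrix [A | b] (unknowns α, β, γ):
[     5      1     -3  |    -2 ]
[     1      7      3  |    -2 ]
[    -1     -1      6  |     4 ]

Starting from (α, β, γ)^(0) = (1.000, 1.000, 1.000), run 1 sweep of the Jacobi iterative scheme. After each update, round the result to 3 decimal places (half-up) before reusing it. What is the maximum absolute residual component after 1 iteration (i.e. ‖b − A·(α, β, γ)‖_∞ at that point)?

2.857

Iteration 1:
  α = (-2 - (1)·1.000 - (-3)·1.000) / (5) = 0.000
  β = (-2 - (1)·1.000 - (3)·1.000) / (7) = -0.857
  γ = (4 - (-1)·1.000 - (-1)·1.000) / (6) = 1.000
Residual b − A·x = (1.857, 0.999, -2.857); ∞-norm = 2.857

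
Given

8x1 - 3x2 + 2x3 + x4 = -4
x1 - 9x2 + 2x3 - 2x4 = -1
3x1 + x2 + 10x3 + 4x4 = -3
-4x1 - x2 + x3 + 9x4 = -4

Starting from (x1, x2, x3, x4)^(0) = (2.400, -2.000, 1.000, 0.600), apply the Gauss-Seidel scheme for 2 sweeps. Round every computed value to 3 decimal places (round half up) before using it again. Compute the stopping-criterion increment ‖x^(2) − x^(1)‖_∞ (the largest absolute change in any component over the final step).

1.244

Iteration 1:
  x1 = (-4 - (-3)·-2.000 - (2)·1.000 - (1)·0.600) / (8) = -1.575
  x2 = (-1 - (1)·-1.575 - (2)·1.000 - (-2)·0.600) / (-9) = 0.025
  x3 = (-3 - (3)·-1.575 - (1)·0.025 - (4)·0.600) / (10) = -0.070
  x4 = (-4 - (-4)·-1.575 - (-1)·0.025 - (1)·-0.070) / (9) = -1.134
Iteration 2:
  x1 = (-4 - (-3)·0.025 - (2)·-0.070 - (1)·-1.134) / (8) = -0.331
  x2 = (-1 - (1)·-0.331 - (2)·-0.070 - (-2)·-1.134) / (-9) = 0.311
  x3 = (-3 - (3)·-0.331 - (1)·0.311 - (4)·-1.134) / (10) = 0.222
  x4 = (-4 - (-4)·-0.331 - (-1)·0.311 - (1)·0.222) / (9) = -0.582
Change: (1.244, 0.286, 0.292, 0.552) → max |·| = 1.244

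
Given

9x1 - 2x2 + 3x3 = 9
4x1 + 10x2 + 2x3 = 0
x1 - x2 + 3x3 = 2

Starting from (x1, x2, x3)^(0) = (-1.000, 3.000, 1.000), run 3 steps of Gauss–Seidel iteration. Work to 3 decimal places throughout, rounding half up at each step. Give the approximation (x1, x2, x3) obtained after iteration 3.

(0.835, -0.389, 0.259)

Iteration 1:
  x1 = (9 - (-2)·3.000 - (3)·1.000) / (9) = 1.333
  x2 = (0 - (4)·1.333 - (2)·1.000) / (10) = -0.733
  x3 = (2 - (1)·1.333 - (-1)·-0.733) / (3) = -0.022
Iteration 2:
  x1 = (9 - (-2)·-0.733 - (3)·-0.022) / (9) = 0.844
  x2 = (0 - (4)·0.844 - (2)·-0.022) / (10) = -0.333
  x3 = (2 - (1)·0.844 - (-1)·-0.333) / (3) = 0.274
Iteration 3:
  x1 = (9 - (-2)·-0.333 - (3)·0.274) / (9) = 0.835
  x2 = (0 - (4)·0.835 - (2)·0.274) / (10) = -0.389
  x3 = (2 - (1)·0.835 - (-1)·-0.389) / (3) = 0.259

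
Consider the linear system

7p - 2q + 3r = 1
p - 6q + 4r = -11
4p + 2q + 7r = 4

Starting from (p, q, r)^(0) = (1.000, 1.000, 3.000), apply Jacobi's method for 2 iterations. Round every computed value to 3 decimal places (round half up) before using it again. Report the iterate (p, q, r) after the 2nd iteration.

(1.408, 1.500, -0.082)

Iteration 1:
  p = (1 - (-2)·1.000 - (3)·3.000) / (7) = -0.857
  q = (-11 - (1)·1.000 - (4)·3.000) / (-6) = 4.000
  r = (4 - (4)·1.000 - (2)·1.000) / (7) = -0.286
Iteration 2:
  p = (1 - (-2)·4.000 - (3)·-0.286) / (7) = 1.408
  q = (-11 - (1)·-0.857 - (4)·-0.286) / (-6) = 1.500
  r = (4 - (4)·-0.857 - (2)·4.000) / (7) = -0.082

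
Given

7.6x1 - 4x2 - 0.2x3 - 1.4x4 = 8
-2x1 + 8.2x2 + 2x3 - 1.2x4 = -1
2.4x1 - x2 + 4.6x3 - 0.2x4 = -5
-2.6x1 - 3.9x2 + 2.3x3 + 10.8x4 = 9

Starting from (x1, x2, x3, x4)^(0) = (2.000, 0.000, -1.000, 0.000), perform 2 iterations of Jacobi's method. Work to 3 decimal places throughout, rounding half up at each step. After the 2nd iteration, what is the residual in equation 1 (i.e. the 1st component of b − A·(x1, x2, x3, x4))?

1.503

Iteration 1:
  x1 = (8 - (-4)·0.000 - (-0.2)·-1.000 - (-1.4)·0.000) / (7.6) = 1.026
  x2 = (-1 - (-2)·2.000 - (2)·-1.000 - (-1.2)·0.000) / (8.2) = 0.610
  x3 = (-5 - (2.4)·2.000 - (-1)·0.000 - (-0.2)·0.000) / (4.6) = -2.130
  x4 = (9 - (-2.6)·2.000 - (-3.9)·0.000 - (2.3)·-1.000) / (10.8) = 1.528
Iteration 2:
  x1 = (8 - (-4)·0.610 - (-0.2)·-2.130 - (-1.4)·1.528) / (7.6) = 1.599
  x2 = (-1 - (-2)·1.026 - (2)·-2.130 - (-1.2)·1.528) / (8.2) = 0.871
  x3 = (-5 - (2.4)·1.026 - (-1)·0.610 - (-0.2)·1.528) / (4.6) = -1.423
  x4 = (9 - (-2.6)·1.026 - (-3.9)·0.610 - (2.3)·-2.130) / (10.8) = 1.754
Residual b − A·x = (1.503, 0.007, -1.070, 0.884)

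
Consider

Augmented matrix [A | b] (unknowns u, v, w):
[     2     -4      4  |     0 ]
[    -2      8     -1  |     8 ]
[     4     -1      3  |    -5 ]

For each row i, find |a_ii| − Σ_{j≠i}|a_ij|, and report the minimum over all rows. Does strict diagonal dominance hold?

row 1: |2| − (4+4) = -6
row 2: |8| − (2+1) = 5
row 3: |3| − (4+1) = -2
minimum over rows = -6 → not strictly diagonally dominant

-6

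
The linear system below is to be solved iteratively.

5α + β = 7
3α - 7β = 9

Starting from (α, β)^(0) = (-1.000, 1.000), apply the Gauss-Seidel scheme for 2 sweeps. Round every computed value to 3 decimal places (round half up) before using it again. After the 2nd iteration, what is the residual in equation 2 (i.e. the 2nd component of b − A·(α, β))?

-0.002

Iteration 1:
  α = (7 - (1)·1.000) / (5) = 1.200
  β = (9 - (3)·1.200) / (-7) = -0.771
Iteration 2:
  α = (7 - (1)·-0.771) / (5) = 1.554
  β = (9 - (3)·1.554) / (-7) = -0.620
Residual b − A·x = (-0.150, -0.002)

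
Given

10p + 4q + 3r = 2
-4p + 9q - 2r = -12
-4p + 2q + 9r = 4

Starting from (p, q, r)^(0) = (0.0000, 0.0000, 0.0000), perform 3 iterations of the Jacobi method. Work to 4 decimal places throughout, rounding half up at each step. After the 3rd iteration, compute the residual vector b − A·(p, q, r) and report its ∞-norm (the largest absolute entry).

Iteration 1:
  p = (2 - (4)·0.0000 - (3)·0.0000) / (10) = 0.2000
  q = (-12 - (-4)·0.0000 - (-2)·0.0000) / (9) = -1.3333
  r = (4 - (-4)·0.0000 - (2)·0.0000) / (9) = 0.4444
Iteration 2:
  p = (2 - (4)·-1.3333 - (3)·0.4444) / (10) = 0.6000
  q = (-12 - (-4)·0.2000 - (-2)·0.4444) / (9) = -1.1457
  r = (4 - (-4)·0.2000 - (2)·-1.3333) / (9) = 0.8296
Iteration 3:
  p = (2 - (4)·-1.1457 - (3)·0.8296) / (10) = 0.4094
  q = (-12 - (-4)·0.6000 - (-2)·0.8296) / (9) = -0.8823
  r = (4 - (-4)·0.6000 - (2)·-1.1457) / (9) = 0.9657
Residual b − A·x = (-1.4619, -0.4903, -1.2891); ∞-norm = 1.4619

1.4619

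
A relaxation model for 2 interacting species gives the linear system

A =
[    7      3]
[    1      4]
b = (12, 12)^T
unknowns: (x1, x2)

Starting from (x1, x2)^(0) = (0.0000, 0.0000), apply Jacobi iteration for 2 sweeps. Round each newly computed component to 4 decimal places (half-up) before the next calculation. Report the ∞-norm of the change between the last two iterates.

1.2857

Iteration 1:
  x1 = (12 - (3)·0.0000) / (7) = 1.7143
  x2 = (12 - (1)·0.0000) / (4) = 3.0000
Iteration 2:
  x1 = (12 - (3)·3.0000) / (7) = 0.4286
  x2 = (12 - (1)·1.7143) / (4) = 2.5714
Change: (-1.2857, -0.4286) → max |·| = 1.2857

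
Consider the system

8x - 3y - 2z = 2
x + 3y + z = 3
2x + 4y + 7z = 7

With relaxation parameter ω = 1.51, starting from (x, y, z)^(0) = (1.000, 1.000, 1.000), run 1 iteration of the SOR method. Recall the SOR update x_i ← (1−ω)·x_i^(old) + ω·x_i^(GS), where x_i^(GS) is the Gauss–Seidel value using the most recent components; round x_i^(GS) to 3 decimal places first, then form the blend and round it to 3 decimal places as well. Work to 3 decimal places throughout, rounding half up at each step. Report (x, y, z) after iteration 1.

(0.811, 0.088, 0.574)

Iteration 1:
  x: GS value = (2 - (-3)·1.000 - (-2)·1.000) / (8) = 0.875;  x ← (1−ω)·1.000 + ω·0.875 = 0.811
  y: GS value = (3 - (1)·0.811 - (1)·1.000) / (3) = 0.396;  y ← (1−ω)·1.000 + ω·0.396 = 0.088
  z: GS value = (7 - (2)·0.811 - (4)·0.088) / (7) = 0.718;  z ← (1−ω)·1.000 + ω·0.718 = 0.574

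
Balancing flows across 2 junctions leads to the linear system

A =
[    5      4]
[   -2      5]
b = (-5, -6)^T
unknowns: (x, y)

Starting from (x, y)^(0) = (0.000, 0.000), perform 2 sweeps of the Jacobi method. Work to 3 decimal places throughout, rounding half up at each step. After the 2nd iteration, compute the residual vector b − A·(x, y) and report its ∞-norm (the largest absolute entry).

1.920

Iteration 1:
  x = (-5 - (4)·0.000) / (5) = -1.000
  y = (-6 - (-2)·0.000) / (5) = -1.200
Iteration 2:
  x = (-5 - (4)·-1.200) / (5) = -0.040
  y = (-6 - (-2)·-1.000) / (5) = -1.600
Residual b − A·x = (1.600, 1.920); ∞-norm = 1.920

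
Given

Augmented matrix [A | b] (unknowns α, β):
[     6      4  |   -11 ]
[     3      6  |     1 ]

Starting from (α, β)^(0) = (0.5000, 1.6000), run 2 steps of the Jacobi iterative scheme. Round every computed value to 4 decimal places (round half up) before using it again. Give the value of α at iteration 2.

Iteration 1:
  α = (-11 - (4)·1.6000) / (6) = -2.9000
  β = (1 - (3)·0.5000) / (6) = -0.0833
Iteration 2:
  α = (-11 - (4)·-0.0833) / (6) = -1.7778
  β = (1 - (3)·-2.9000) / (6) = 1.6167

-1.7778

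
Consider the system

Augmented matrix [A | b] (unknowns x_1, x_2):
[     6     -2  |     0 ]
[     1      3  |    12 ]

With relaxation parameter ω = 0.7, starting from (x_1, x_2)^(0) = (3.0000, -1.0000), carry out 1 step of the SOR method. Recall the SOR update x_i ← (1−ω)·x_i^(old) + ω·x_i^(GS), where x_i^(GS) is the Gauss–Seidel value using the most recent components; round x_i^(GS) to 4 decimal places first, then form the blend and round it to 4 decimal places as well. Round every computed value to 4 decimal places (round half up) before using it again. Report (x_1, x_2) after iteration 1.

Iteration 1:
  x_1: GS value = (0 - (-2)·-1.0000) / (6) = -0.3333;  x_1 ← (1−ω)·3.0000 + ω·-0.3333 = 0.6667
  x_2: GS value = (12 - (1)·0.6667) / (3) = 3.7778;  x_2 ← (1−ω)·-1.0000 + ω·3.7778 = 2.3445

(0.6667, 2.3445)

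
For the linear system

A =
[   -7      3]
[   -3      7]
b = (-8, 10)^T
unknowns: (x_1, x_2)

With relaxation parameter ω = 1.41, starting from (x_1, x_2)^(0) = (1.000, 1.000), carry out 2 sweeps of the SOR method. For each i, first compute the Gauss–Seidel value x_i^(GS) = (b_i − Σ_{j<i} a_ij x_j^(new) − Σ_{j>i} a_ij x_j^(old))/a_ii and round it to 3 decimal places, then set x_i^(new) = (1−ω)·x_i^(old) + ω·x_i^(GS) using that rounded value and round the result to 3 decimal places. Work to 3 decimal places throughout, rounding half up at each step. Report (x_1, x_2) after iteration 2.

Iteration 1:
  x_1: GS value = (-8 - (3)·1.000) / (-7) = 1.571;  x_1 ← (1−ω)·1.000 + ω·1.571 = 1.805
  x_2: GS value = (10 - (-3)·1.805) / (7) = 2.202;  x_2 ← (1−ω)·1.000 + ω·2.202 = 2.695
Iteration 2:
  x_1: GS value = (-8 - (3)·2.695) / (-7) = 2.298;  x_1 ← (1−ω)·1.805 + ω·2.298 = 2.500
  x_2: GS value = (10 - (-3)·2.500) / (7) = 2.500;  x_2 ← (1−ω)·2.695 + ω·2.500 = 2.420

(2.500, 2.420)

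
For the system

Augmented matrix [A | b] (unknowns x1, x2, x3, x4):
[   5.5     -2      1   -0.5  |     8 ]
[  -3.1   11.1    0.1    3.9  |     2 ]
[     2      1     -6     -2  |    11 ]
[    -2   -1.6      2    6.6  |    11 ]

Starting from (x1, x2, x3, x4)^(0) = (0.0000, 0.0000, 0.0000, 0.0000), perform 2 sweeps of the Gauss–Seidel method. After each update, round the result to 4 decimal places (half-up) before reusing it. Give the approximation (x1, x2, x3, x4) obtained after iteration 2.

(2.1342, -0.1361, -2.0208, 2.8928)

Iteration 1:
  x1 = (8 - (-2)·0.0000 - (1)·0.0000 - (-0.5)·0.0000) / (5.5) = 1.4545
  x2 = (2 - (-3.1)·1.4545 - (0.1)·0.0000 - (3.9)·0.0000) / (11.1) = 0.5864
  x3 = (11 - (2)·1.4545 - (1)·0.5864 - (-2)·0.0000) / (-6) = -1.2508
  x4 = (11 - (-2)·1.4545 - (-1.6)·0.5864 - (2)·-1.2508) / (6.6) = 2.6286
Iteration 2:
  x1 = (8 - (-2)·0.5864 - (1)·-1.2508 - (-0.5)·2.6286) / (5.5) = 2.1342
  x2 = (2 - (-3.1)·2.1342 - (0.1)·-1.2508 - (3.9)·2.6286) / (11.1) = -0.1361
  x3 = (11 - (2)·2.1342 - (1)·-0.1361 - (-2)·2.6286) / (-6) = -2.0208
  x4 = (11 - (-2)·2.1342 - (-1.6)·-0.1361 - (2)·-2.0208) / (6.6) = 2.8928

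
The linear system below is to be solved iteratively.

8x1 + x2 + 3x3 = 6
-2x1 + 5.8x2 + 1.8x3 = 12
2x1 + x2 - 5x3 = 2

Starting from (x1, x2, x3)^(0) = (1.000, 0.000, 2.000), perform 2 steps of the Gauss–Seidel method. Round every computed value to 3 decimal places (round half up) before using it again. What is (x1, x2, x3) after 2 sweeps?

(0.610, 2.313, 0.307)

Iteration 1:
  x1 = (6 - (1)·0.000 - (3)·2.000) / (8) = 0.000
  x2 = (12 - (-2)·0.000 - (1.8)·2.000) / (5.8) = 1.448
  x3 = (2 - (2)·0.000 - (1)·1.448) / (-5) = -0.110
Iteration 2:
  x1 = (6 - (1)·1.448 - (3)·-0.110) / (8) = 0.610
  x2 = (12 - (-2)·0.610 - (1.8)·-0.110) / (5.8) = 2.313
  x3 = (2 - (2)·0.610 - (1)·2.313) / (-5) = 0.307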